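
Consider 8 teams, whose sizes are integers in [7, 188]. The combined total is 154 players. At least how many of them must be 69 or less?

Each value above 69 is at least 70, contributing at least 70 − 7 = 63 above the floor 7.
The sum exceeds the floor total 56 by 98, so at most ⌊98/63⌋ = 1 exceed 69, and at least 7 are ≤ 69.
Exactly 7 works: 7 values at 7 and 1 at 70 total 119; raise one of the low values by 35 (still ≤ 69) to hit 154.

7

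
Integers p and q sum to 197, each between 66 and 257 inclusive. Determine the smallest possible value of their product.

For a fixed sum, pq is smallest when p and q are as far apart as possible.
The extreme feasible split is p = 66, q = 131, giving pq = 8646.

8646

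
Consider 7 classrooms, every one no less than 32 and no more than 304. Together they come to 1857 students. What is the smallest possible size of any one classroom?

33

To make one classroom as small as possible, make the other 6 as large as possible.
The other 6 contribute at most 6 × 304 = 1824, leaving at least 1857 − 1824 = 33.
Since 33 ≥ 32, this is achievable: one at 33 and 6 at 304.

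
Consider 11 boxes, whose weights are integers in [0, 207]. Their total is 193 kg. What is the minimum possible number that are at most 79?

Let j be the number exceeding 79. Then the total is ≥ 80·j + 0·(11 − j) = 0 + 80j.
So 80j ≤ 193 and j ≤ 2; hence at least 11 − 2 = 9 are ≤ 79.
Exactly 9 works: 9 values at 0 and 2 at 80 total 160; raise one of the low values by 33 (still ≤ 79) to hit 193.

9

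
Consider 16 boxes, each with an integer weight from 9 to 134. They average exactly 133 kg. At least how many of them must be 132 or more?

11

The total is 16 × 133 = 2128.
Each value short of 132 is at most 131, costing at least 134 − 131 = 3 against the maximum total of 2144.
We can afford to lose at most 2144 − 2128 = 16, so at most ⌊16/3⌋ = 5 fall short, and at least 11 are ≥ 132.
Exactly 11 works: 11 values at 134 and 5 at 131 total 2129; lower one of the high values by 1 (still ≥ 132) to hit 2128.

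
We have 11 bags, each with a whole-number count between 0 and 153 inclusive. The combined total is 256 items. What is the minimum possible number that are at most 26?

2

Each value above 26 is at least 27, contributing at least 27 − 0 = 27 above the floor 0.
The sum exceeds the floor total 0 by 256, so at most ⌊256/27⌋ = 9 exceed 26, and at least 2 are ≤ 26.
Exactly 2 works: 2 values at 0 and 9 at 27 total 243; raise one of the low values by 13 (still ≤ 26) to hit 256.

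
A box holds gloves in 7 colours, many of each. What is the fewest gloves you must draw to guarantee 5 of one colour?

29

In the worst case you draw 4 of each of the 7 colours: 7 × 4 = 28.
One more forces 5 of some colour, so 28 + 1 = 29.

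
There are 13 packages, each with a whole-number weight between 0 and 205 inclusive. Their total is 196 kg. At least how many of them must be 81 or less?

Each value above 81 is at least 82, contributing at least 82 − 0 = 82 above the floor 0.
The sum exceeds the floor total 0 by 196, so at most ⌊196/82⌋ = 2 exceed 81, and at least 11 are ≤ 81.
Exactly 11 works: 11 values at 0 and 2 at 82 total 164; raise one of the low values by 32 (still ≤ 81) to hit 196.

11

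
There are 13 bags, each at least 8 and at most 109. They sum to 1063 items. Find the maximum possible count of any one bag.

To make one bag as large as possible, make the other 12 as small as possible.
The other 12 contribute at least 12 × 8 = 96, leaving at most 1063 − 96 = 967.
But each bag is capped at 109, so the maximum is 109.
Achievable: one at 109 and the other 12 totalling 954, which fits since 12 × 8 ≤ 954 ≤ 12 × 109.

109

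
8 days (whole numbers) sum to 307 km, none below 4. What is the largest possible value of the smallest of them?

38

The 8 values sum to 307, so their minimum is at most ⌊307/8⌋ = 38.
Achievable: 5 of them at 38 and 3 at 39 total 307.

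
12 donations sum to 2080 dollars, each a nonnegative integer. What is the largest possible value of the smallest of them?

173

The 12 values sum to 2080, so their minimum is at most ⌊2080/12⌋ = 173.
Achievable: 8 of them at 173 and 4 at 174 total 2080.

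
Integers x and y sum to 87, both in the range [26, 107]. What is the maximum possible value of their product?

For a fixed sum, the product xy is largest when x and y are as close as possible.
Taking x = 43 and y = 44 (both in [26, 107]) gives xy = 1892.

1892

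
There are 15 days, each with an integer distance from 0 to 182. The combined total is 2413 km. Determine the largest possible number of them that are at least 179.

With k values at 179 or above and the rest at least 0, the sum is at least 0 + 179k.
Since the sum is 2413, we need 179k ≤ 2413, i.e. k ≤ 13.
k = 13 is achieved by 13 values at 179 and 2 at 0, total 2327; add 86 to one value (staying below 179) to reach 2413.

13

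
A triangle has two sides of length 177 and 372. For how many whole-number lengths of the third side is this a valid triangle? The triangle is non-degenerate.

The triangle inequality gives |177 − 372| < c < 177 + 372, i.e. 195 < c < 549.
So c can be any integer from 196 to 548: 353 values.

353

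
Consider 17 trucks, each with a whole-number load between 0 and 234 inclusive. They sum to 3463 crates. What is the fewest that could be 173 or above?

Each value short of 173 is at most 172, costing at least 234 − 172 = 62 against the maximum total of 3978.
We can afford to lose at most 3978 − 3463 = 515, so at most ⌊515/62⌋ = 8 fall short, and at least 9 are ≥ 173.
Exactly 9 works: 9 values at 234 and 8 at 172 total 3482; lower one of the high values by 19 (still ≥ 173) to hit 3463.

9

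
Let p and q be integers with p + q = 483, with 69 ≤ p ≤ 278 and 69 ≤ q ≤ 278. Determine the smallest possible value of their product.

56990

pq = p(483 − p) is concave in p, so over [205, 278] it is minimized at an endpoint.
At the endpoint p = 205, q = 483 − 205 = 278, so pq = 205 × 278 = 56990.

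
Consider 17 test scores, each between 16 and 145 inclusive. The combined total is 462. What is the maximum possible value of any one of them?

Maximizing one value means minimizing the remaining 16.
The other 16 contribute at least 16 × 16 = 256, leaving at most 462 − 256 = 206.
But each score is capped at 145, so the maximum is 145.
Achievable: one at 145 and the other 16 totalling 317, which fits since 16 × 16 ≤ 317 ≤ 16 × 145.

145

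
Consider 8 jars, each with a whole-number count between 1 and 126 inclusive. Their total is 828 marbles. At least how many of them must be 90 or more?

4

Each value short of 90 is at most 89, costing at least 126 − 89 = 37 against the maximum total of 1008.
We can afford to lose at most 1008 − 828 = 180, so at most ⌊180/37⌋ = 4 fall short, and at least 4 are ≥ 90.
Exactly 4 works: 4 values at 126 and 4 at 89 total 860; lower one of the high values by 32 (still ≥ 90) to hit 828.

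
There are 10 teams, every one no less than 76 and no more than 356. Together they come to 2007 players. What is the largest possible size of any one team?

To make one team as large as possible, make the other 9 as small as possible.
The other 9 contribute at least 9 × 76 = 684, leaving at most 2007 − 684 = 1323.
But each team is capped at 356, so the maximum is 356.
Achievable: one at 356 and the other 9 totalling 1651, which fits since 9 × 76 ≤ 1651 ≤ 9 × 356.

356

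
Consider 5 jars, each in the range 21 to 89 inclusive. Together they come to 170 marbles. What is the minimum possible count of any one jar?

To make one jar as small as possible, make the other 4 as large as possible.
The other 4 can take up 4 × 89 = 356 ≥ 170 − 21, so one jar can sit at its floor of 21.
Achievable: one at 21 and the other 4 totalling 149, which fits since 4 × 21 ≤ 149 ≤ 4 × 89.

21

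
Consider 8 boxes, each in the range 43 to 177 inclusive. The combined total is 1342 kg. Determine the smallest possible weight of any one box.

To make one box as small as possible, make the other 7 as large as possible.
The other 7 contribute at most 7 × 177 = 1239, leaving at least 1342 − 1239 = 103.
Since 103 ≥ 43, this is achievable: one at 103 and 7 at 177.

103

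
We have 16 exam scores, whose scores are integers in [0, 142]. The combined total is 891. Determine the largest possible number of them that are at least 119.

Suppose k of them are at least 119. Those contribute at least 119 each and the other 16 − k at least 0 each.
So the total is at least 119k + 0(16 − k) = 0 + 119k. This must be ≤ 891, giving k ≤ 7.
k = 7 is achieved by 7 values at 119 and 9 at 0, total 833; add 58 to one value (staying below 119) to reach 891.

7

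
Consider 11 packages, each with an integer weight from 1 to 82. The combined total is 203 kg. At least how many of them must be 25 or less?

Let j be the number exceeding 25. Then the total is ≥ 26·j + 1·(11 − j) = 11 + 25j.
So 25j ≤ 192 and j ≤ 7; hence at least 11 − 7 = 4 are ≤ 25.
Exactly 4 works: 4 values at 1 and 7 at 26 total 186; raise one of the low values by 17 (still ≤ 25) to hit 203.

4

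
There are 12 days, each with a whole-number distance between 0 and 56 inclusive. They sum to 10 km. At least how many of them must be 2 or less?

9

If only k of them are at most 2, the other 12 − k are at least 3, so the total is at least (12 − k)·3 + k·0.
This is ≤ 10, so (12 − k)·3 + 0k ≤ 10, which gives k ≥ 9.
Exactly 9 works: 9 values at 0 and 3 at 3 total 9; raise one of the low values by 1 (still ≤ 2) to hit 10.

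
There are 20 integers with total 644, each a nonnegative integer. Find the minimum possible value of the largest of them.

The 20 values sum to 644, so their maximum is at least ⌈644/20⌉ = 33.
Equality holds with 4 values of 33 and 16 values of 32.

33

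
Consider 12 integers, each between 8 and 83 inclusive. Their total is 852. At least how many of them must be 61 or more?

If only k of them are at least 61, the other 12 − k are at most 60, so the total is at most k·83 + (12 − k)·60.
This must reach 852, so k·83 + (12 − k)·60 ≥ 852, giving k ≥ 6.
Exactly 6 works: 6 values at 83 and 6 at 60 total 858; lower one of the high values by 6 (still ≥ 61) to hit 852.

6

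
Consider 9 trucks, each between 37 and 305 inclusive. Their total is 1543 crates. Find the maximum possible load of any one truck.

305

To make one truck as large as possible, make the other 8 as small as possible.
The other 8 contribute at least 8 × 37 = 296, leaving at most 1543 − 296 = 1247.
But each truck is capped at 305, so the maximum is 305.
Achievable: one at 305 and the other 8 totalling 1238, which fits since 8 × 37 ≤ 1238 ≤ 8 × 305.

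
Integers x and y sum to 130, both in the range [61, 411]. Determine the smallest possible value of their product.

For a fixed sum, xy is smallest when x and y are as far apart as possible.
At the endpoint x = 61, y = 130 − 61 = 69, so xy = 61 × 69 = 4209.

4209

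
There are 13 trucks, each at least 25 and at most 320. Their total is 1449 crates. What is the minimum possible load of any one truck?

25

Minimizing one value means maximizing the remaining 12.
The other 12 can take up 12 × 320 = 3840 ≥ 1449 − 25, so one truck can sit at its floor of 25.
Achievable: one at 25 and the other 12 totalling 1424, which fits since 12 × 25 ≤ 1424 ≤ 12 × 320.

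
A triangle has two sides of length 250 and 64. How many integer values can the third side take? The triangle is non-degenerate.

The triangle inequality gives |250 − 64| < c < 250 + 64, i.e. 186 < c < 314.
So c can be any integer from 187 to 313: 127 values.

127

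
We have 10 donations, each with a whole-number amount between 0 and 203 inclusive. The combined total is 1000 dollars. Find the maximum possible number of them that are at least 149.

6

With k values at 149 or above and the rest at least 0, the sum is at least 0 + 149k.
Since the sum is 1000, we need 149k ≤ 1000, i.e. k ≤ 6.
k = 6 is achieved by 6 values at 149 and 4 at 0, total 894; add 106 to one value (staying below 149) to reach 1000.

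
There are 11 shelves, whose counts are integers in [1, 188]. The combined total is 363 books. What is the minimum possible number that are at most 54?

5

If only k of them are at most 54, the other 11 − k are at least 55, so the total is at least (11 − k)·55 + k·1.
This is ≤ 363, so (11 − k)·55 + 1k ≤ 363, which gives k ≥ 5.
Exactly 5 works: 5 values at 1 and 6 at 55 total 335; raise one of the low values by 28 (still ≤ 54) to hit 363.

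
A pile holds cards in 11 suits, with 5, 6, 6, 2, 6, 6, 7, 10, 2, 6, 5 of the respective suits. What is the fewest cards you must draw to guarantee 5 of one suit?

41

In the worst case you take as many as possible of each suit without reaching 5: 4 + 4 + 4 + 2 + 4 + 4 + 4 + 4 + 2 + 4 + 4 = 40.
The next one must give 5 of some suit, so 40 + 1 = 41.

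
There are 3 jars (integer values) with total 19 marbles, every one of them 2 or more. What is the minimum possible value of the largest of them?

7

If every one of the 3 were at most 6, the total would be at most 3 × 6 = 18 < 19.
Equality holds with 1 value of 7 and 2 values of 6.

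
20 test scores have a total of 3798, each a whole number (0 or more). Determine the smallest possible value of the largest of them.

190

The 20 values sum to 3798, so their maximum is at least ⌈3798/20⌉ = 190.
Equality holds with 18 values of 190 and 2 values of 189.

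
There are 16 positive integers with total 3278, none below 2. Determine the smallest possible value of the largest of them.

Some value must be at least ⌈3278/16⌉ = 205, since 16 × 204 = 3264 < 3278.
Achievable: 14 of them at 205 and 2 at 204 total 3278.

205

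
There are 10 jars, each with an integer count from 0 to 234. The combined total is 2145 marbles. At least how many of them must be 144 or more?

8

Each value short of 144 is at most 143, costing at least 234 − 143 = 91 against the maximum total of 2340.
We can afford to lose at most 2340 − 2145 = 195, so at most ⌊195/91⌋ = 2 fall short, and at least 8 are ≥ 144.
Exactly 8 works: 8 values at 234 and 2 at 143 total 2158; lower one of the high values by 13 (still ≥ 144) to hit 2145.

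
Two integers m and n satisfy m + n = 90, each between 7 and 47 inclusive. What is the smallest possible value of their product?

2021

For a fixed sum, mn is smallest when m and n are as far apart as possible.
The extreme feasible split is m = 43, n = 47, giving mn = 2021.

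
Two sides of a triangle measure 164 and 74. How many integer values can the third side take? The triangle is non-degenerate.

147

The triangle inequality gives |164 − 74| < c < 164 + 74, i.e. 90 < c < 238.
So c can be any integer from 91 to 237: 147 values.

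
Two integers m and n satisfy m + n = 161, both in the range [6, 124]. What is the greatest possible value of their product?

mn = m(161 − m) is maximized when m is as near 161/2 as the bounds allow.
Taking m = 80 and n = 81 (both in [6, 124]) gives mn = 6480.

6480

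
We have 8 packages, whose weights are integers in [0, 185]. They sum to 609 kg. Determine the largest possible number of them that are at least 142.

Suppose k of them are at least 142. Those contribute at least 142 each and the other 8 − k at least 0 each.
So the total is at least 142k + 0(8 − k) = 0 + 142k. This must be ≤ 609, giving k ≤ 4.
k = 4 is achieved by 4 values at 142 and 4 at 0, total 568; add 41 to one value (staying below 142) to reach 609.

4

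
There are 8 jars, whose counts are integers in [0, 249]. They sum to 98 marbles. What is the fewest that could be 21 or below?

4

Each value above 21 is at least 22, contributing at least 22 − 0 = 22 above the floor 0.
The sum exceeds the floor total 0 by 98, so at most ⌊98/22⌋ = 4 exceed 21, and at least 4 are ≤ 21.
Exactly 4 works: 4 values at 0 and 4 at 22 total 88; raise one of the low values by 10 (still ≤ 21) to hit 98.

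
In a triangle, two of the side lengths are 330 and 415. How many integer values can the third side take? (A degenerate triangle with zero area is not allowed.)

659

The triangle inequality gives |330 − 415| < c < 330 + 415, i.e. 85 < c < 745.
So c can be any integer from 86 to 744: 659 values.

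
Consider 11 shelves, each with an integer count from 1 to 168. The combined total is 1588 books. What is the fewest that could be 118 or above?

6

Each value short of 118 is at most 117, costing at least 168 − 117 = 51 against the maximum total of 1848.
We can afford to lose at most 1848 − 1588 = 260, so at most ⌊260/51⌋ = 5 fall short, and at least 6 are ≥ 118.
Exactly 6 works: 6 values at 168 and 5 at 117 total 1593; lower one of the high values by 5 (still ≥ 118) to hit 1588.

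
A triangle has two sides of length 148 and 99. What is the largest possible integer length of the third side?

The third side must be less than 148 + 99 = 247.
The largest integer below 247 is 246.

246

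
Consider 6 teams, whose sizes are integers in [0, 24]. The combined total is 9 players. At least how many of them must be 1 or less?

Let j be the number exceeding 1. Then the total is ≥ 2·j + 0·(6 − j) = 0 + 2j.
So 2j ≤ 9 and j ≤ 4; hence at least 6 − 4 = 2 are ≤ 1.
Exactly 2 works: 2 values at 0 and 4 at 2 total 8; raise one of the low values by 1 (still ≤ 1) to hit 9.

2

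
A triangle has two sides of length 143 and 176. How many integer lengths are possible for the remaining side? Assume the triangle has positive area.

The triangle inequality gives |143 − 176| < c < 143 + 176, i.e. 33 < c < 319.
So c can be any integer from 34 to 318: 285 values.

285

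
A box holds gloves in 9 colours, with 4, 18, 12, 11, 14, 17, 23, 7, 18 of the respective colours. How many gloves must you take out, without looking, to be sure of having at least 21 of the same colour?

In the worst case you take as many as possible of each colour without reaching 21: 4 + 18 + 12 + 11 + 14 + 17 + 20 + 7 + 18 = 121.
The next one must give 21 of some colour, so 121 + 1 = 122.

122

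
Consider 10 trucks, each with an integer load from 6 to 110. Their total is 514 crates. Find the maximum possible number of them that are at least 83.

5

If k of the values are ≥ 83, the total is ≥ 83k + 6(10 − k).
Setting 83k + 6(10 − k) ≤ 514 gives 77k ≤ 454, so k ≤ 5.
k = 5 is achieved by 5 values at 83 and 5 at 6, total 445; add 69 to one value (staying below 83) to reach 514.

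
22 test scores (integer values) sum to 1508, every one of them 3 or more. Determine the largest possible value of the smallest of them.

If every one of the 22 were at least 69, the total would be at least 22 × 69 = 1518 > 1508.
Equality holds with 10 values of 68 and 12 values of 69.

68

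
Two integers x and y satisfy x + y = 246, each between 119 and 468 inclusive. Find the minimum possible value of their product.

15113

For a fixed sum, xy is smallest when x and y are as far apart as possible.
The extreme feasible split is x = 119, y = 127, giving xy = 15113.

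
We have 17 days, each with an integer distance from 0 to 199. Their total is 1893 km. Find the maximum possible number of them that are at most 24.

Each value at 24 or below falls at least 199 − 24 = 175 short of the ceiling 199.
The ceiling total is 17 × 199 = 3383, and we need 1893, so at most ⌊(3383 − 1893)/175⌋ = 8 can be that low.
k = 8 is achieved by 8 values at 24 and 9 at 199, total 1983; lower one of the 199's by 90 (still > 24) to reach 1893.

8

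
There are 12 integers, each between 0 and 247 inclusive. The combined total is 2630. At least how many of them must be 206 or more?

Each value short of 206 is at most 205, costing at least 247 − 205 = 42 against the maximum total of 2964.
We can afford to lose at most 2964 − 2630 = 334, so at most ⌊334/42⌋ = 7 fall short, and at least 5 are ≥ 206.
Exactly 5 works: 5 values at 247 and 7 at 205 total 2670; lower one of the high values by 40 (still ≥ 206) to hit 2630.

5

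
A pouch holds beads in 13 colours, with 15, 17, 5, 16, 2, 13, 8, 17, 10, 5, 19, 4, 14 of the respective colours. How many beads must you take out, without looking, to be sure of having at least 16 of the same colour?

137

In the worst case you take as many as possible of each colour without reaching 16: 15 + 15 + 5 + 15 + 2 + 13 + 8 + 15 + 10 + 5 + 15 + 4 + 14 = 136.
The next one must give 16 of some colour, so 136 + 1 = 137.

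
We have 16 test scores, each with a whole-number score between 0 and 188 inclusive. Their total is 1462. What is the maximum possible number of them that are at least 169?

If k of the values are ≥ 169, the total is ≥ 169k + 0(16 − k).
Setting 169k + 0(16 − k) ≤ 1462 gives 169k ≤ 1462, so k ≤ 8.
k = 8 is achieved by 8 values at 169 and 8 at 0, total 1352; add 110 to one value (staying below 169) to reach 1462.

8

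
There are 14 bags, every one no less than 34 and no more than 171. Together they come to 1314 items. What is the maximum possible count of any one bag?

Maximizing one value means minimizing the remaining 13.
The other 13 contribute at least 13 × 34 = 442, leaving at most 1314 − 442 = 872.
But each bag is capped at 171, so the maximum is 171.
Achievable: one at 171 and the other 13 totalling 1143, which fits since 13 × 34 ≤ 1143 ≤ 13 × 171.

171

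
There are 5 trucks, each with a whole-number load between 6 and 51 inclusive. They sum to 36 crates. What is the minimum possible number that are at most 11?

If only k of them are at most 11, the other 5 − k are at least 12, so the total is at least (5 − k)·12 + k·6.
This is ≤ 36, so (5 − k)·12 + 6k ≤ 36, which gives k ≥ 4.
Exactly 4 works: 4 values at 6 and 1 at 12 total 36.

4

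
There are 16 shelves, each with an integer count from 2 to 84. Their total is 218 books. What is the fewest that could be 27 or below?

9

If only k of them are at most 27, the other 16 − k are at least 28, so the total is at least (16 − k)·28 + k·2.
This is ≤ 218, so (16 − k)·28 + 2k ≤ 218, which gives k ≥ 9.
Exactly 9 works: 9 values at 2 and 7 at 28 total 214; raise one of the low values by 4 (still ≤ 27) to hit 218.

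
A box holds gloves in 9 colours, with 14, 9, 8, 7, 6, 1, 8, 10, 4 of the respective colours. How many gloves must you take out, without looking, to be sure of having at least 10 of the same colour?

In the worst case you take as many as possible of each colour without reaching 10: 9 + 9 + 8 + 7 + 6 + 1 + 8 + 9 + 4 = 61.
The next one must give 10 of some colour, so 61 + 1 = 62.

62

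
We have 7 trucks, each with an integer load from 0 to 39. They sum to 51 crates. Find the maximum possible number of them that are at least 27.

If k of the values are ≥ 27, the total is ≥ 27k + 0(7 − k).
Setting 27k + 0(7 − k) ≤ 51 gives 27k ≤ 51, so k ≤ 1.
k = 1 is achieved by 1 value at 27 and 6 at 0, total 27; add 24 to one value (staying below 27) to reach 51.

1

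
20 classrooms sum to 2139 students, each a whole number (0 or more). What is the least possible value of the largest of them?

107

If every one of the 20 were at most 106, the total would be at most 20 × 106 = 2120 < 2139.
Taking 1 copy of 106 and 19 copies of 107 gives exactly 2139, so 107 is attained.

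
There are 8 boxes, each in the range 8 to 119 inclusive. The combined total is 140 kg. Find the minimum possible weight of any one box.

8

To make one box as small as possible, make the other 7 as large as possible.
The other 7 can take up 7 × 119 = 833 ≥ 140 − 8, so one box can sit at its floor of 8.
Achievable: one at 8 and the other 7 totalling 132, which fits since 7 × 8 ≤ 132 ≤ 7 × 119.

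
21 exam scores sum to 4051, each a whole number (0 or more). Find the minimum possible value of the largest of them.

The average is 4051/21 > 192, so not all 21 can be 192 or less; the largest is ≥ 193.
Equality holds with 19 values of 193 and 2 values of 192.

193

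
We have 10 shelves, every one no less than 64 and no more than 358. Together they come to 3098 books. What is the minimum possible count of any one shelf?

To make one shelf as small as possible, make the other 9 as large as possible.
The other 9 can take up 9 × 358 = 3222 ≥ 3098 − 64, so one shelf can sit at its floor of 64.
Achievable: one at 64 and the other 9 totalling 3034, which fits since 9 × 64 ≤ 3034 ≤ 9 × 358.

64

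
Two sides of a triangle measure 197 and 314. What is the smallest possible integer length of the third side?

The third side must exceed |197 − 314| = 117.
The smallest integer above 117 is 118.

118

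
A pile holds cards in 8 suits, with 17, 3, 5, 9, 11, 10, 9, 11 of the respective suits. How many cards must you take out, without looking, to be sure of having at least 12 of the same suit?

In the worst case you take as many as possible of each suit without reaching 12: 11 + 3 + 5 + 9 + 11 + 10 + 9 + 11 = 69.
The next one must give 12 of some suit, so 69 + 1 = 70.

70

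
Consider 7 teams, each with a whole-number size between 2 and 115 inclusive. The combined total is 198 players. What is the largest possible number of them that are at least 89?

2

Suppose k of them are at least 89. Those contribute at least 89 each and the other 7 − k at least 2 each.
So the total is at least 89k + 2(7 − k) = 14 + 87k. This must be ≤ 198, giving k ≤ 2.
k = 2 is achieved by 2 values at 89 and 5 at 2, total 188; add 10 to one value (staying below 89) to reach 198.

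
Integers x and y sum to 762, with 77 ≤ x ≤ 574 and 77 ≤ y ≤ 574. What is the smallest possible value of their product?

For a fixed sum, xy is smallest when x and y are as far apart as possible.
At the endpoint x = 188, y = 762 − 188 = 574, so xy = 188 × 574 = 107912.

107912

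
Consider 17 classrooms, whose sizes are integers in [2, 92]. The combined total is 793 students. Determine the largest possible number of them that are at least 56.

14

Suppose k of them are at least 56. Those contribute at least 56 each and the other 17 − k at least 2 each.
So the total is at least 56k + 2(17 − k) = 34 + 54k. This must be ≤ 793, giving k ≤ 14.
k = 14 is achieved by 14 values at 56 and 3 at 2, total 790; add 3 to one value (staying below 56) to reach 793.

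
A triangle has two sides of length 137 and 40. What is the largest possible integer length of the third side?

176

The third side must be less than 137 + 40 = 177.
The largest integer below 177 is 176.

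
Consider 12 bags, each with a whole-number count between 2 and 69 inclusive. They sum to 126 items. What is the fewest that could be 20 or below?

7

If only k of them are at most 20, the other 12 − k are at least 21, so the total is at least (12 − k)·21 + k·2.
This is ≤ 126, so (12 − k)·21 + 2k ≤ 126, which gives k ≥ 7.
Exactly 7 works: 7 values at 2 and 5 at 21 total 119; raise one of the low values by 7 (still ≤ 20) to hit 126.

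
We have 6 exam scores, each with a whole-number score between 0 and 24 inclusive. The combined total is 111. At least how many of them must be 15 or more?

3

If only k of them are at least 15, the other 6 − k are at most 14, so the total is at most k·24 + (6 − k)·14.
This must reach 111, so k·24 + (6 − k)·14 ≥ 111, giving k ≥ 3.
Exactly 3 works: 3 values at 24 and 3 at 14 total 114; lower one of the high values by 3 (still ≥ 15) to hit 111.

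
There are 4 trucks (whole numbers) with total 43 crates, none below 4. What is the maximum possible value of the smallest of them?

If every one of the 4 were at least 11, the total would be at least 4 × 11 = 44 > 43.
Taking 1 copy of 10 and 3 copies of 11 gives exactly 43, so 10 is attained.

10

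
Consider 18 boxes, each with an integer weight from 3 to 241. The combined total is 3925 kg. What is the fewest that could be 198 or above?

9

If only k of them are at least 198, the other 18 − k are at most 197, so the total is at most k·241 + (18 − k)·197.
This must reach 3925, so k·241 + (18 − k)·197 ≥ 3925, giving k ≥ 9.
Exactly 9 works: 9 values at 241 and 9 at 197 total 3942; lower one of the high values by 17 (still ≥ 198) to hit 3925.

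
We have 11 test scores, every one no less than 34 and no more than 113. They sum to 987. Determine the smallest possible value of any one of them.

34

To make one score as small as possible, make the other 10 as large as possible.
The other 10 can take up 10 × 113 = 1130 ≥ 987 − 34, so one score can sit at its floor of 34.
Achievable: one at 34 and the other 10 totalling 953, which fits since 10 × 34 ≤ 953 ≤ 10 × 113.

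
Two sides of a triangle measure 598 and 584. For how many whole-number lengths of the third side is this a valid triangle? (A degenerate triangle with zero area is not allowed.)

1167

The triangle inequality gives |598 − 584| < c < 598 + 584, i.e. 14 < c < 1182.
So c can be any integer from 15 to 1181: 1167 values.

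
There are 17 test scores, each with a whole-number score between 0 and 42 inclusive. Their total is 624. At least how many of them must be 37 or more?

Suppose at most 17 − j of them reach 37; then j values are ≤ 36 and the rest ≤ 42.
The total is then ≤ 36·j + 42·(17 − j) = 714 − 6j. For this to be ≥ 624 we need j ≤ 15, so at least 17 − 15 = 2 must reach 37.
Exactly 2 works: 2 values at 42 and 15 at 36 total 624.

2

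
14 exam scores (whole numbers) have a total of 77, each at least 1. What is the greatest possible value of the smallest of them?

5

If every one of the 14 were at least 6, the total would be at least 14 × 6 = 84 > 77.
Equality holds with 7 values of 5 and 7 values of 6.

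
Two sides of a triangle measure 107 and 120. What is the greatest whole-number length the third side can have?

The third side must be less than 107 + 120 = 227.
The largest integer below 227 is 226.

226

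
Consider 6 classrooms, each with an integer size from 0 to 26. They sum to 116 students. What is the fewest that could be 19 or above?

Suppose at most 6 − j of them reach 19; then j values are ≤ 18 and the rest ≤ 26.
The total is then ≤ 18·j + 26·(6 − j) = 156 − 8j. For this to be ≥ 116 we need j ≤ 5, so at least 6 − 5 = 1 must reach 19.
Exactly 1 works: 1 value at 26 and 5 at 18 total 116.

1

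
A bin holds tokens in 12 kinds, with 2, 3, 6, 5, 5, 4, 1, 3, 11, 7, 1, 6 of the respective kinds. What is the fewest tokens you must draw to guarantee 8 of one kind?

In the worst case you take as many as possible of each kind without reaching 8: 2 + 3 + 6 + 5 + 5 + 4 + 1 + 3 + 7 + 7 + 1 + 6 = 50.
The next one must give 8 of some kind, so 50 + 1 = 51.

51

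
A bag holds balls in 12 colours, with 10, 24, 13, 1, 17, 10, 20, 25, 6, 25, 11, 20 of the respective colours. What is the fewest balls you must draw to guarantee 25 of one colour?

In the worst case you take as many as possible of each colour without reaching 25: 10 + 24 + 13 + 1 + 17 + 10 + 20 + 24 + 6 + 24 + 11 + 20 = 180.
The next one must give 25 of some colour, so 180 + 1 = 181.

181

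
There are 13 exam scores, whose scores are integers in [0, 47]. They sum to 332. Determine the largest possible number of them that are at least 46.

If k of the values are ≥ 46, the total is ≥ 46k + 0(13 − k).
Setting 46k + 0(13 − k) ≤ 332 gives 46k ≤ 332, so k ≤ 7.
k = 7 is achieved by 7 values at 46 and 6 at 0, total 322; add 10 to one value (staying below 46) to reach 332.

7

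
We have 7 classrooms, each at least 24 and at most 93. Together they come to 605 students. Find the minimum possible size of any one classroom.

47

Minimizing one value means maximizing the remaining 6.
The other 6 contribute at most 6 × 93 = 558, leaving at least 605 − 558 = 47.
Since 47 ≥ 24, this is achievable: one at 47 and 6 at 93.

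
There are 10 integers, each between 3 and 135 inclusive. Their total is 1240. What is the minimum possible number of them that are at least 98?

8

Each value short of 98 is at most 97, costing at least 135 − 97 = 38 against the maximum total of 1350.
We can afford to lose at most 1350 − 1240 = 110, so at most ⌊110/38⌋ = 2 fall short, and at least 8 are ≥ 98.
Exactly 8 works: 8 values at 135 and 2 at 97 total 1274; lower one of the high values by 34 (still ≥ 98) to hit 1240.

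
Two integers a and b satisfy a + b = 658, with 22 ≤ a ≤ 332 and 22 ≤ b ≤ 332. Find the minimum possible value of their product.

ab = a(658 − a) is concave in a, so over [326, 332] it is minimized at an endpoint.
The extreme feasible split is a = 326, b = 332, giving ab = 108232.

108232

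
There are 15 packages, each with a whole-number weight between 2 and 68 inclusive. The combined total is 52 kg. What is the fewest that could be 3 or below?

Let j be the number exceeding 3. Then the total is ≥ 4·j + 2·(15 − j) = 30 + 2j.
So 2j ≤ 22 and j ≤ 11; hence at least 15 − 11 = 4 are ≤ 3.
Exactly 4 works: 4 values at 2 and 11 at 4 total 52.

4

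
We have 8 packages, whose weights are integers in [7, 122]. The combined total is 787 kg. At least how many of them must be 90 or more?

Each value short of 90 is at most 89, costing at least 122 − 89 = 33 against the maximum total of 976.
We can afford to lose at most 976 − 787 = 189, so at most ⌊189/33⌋ = 5 fall short, and at least 3 are ≥ 90.
Exactly 3 works: 3 values at 122 and 5 at 89 total 811; lower one of the high values by 24 (still ≥ 90) to hit 787.

3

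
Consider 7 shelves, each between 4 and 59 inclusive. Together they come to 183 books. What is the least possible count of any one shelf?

Minimizing one value means maximizing the remaining 6.
The other 6 can take up 6 × 59 = 354 ≥ 183 − 4, so one shelf can sit at its floor of 4.
Achievable: one at 4 and the other 6 totalling 179, which fits since 6 × 4 ≤ 179 ≤ 6 × 59.

4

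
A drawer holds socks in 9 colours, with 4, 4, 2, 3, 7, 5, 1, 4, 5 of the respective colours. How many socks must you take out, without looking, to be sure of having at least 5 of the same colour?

In the worst case you take as many as possible of each colour without reaching 5: 4 + 4 + 2 + 3 + 4 + 4 + 1 + 4 + 4 = 30.
The next one must give 5 of some colour, so 30 + 1 = 31.

31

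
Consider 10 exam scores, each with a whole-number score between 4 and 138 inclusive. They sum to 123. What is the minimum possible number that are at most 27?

7

If only k of them are at most 27, the other 10 − k are at least 28, so the total is at least (10 − k)·28 + k·4.
This is ≤ 123, so (10 − k)·28 + 4k ≤ 123, which gives k ≥ 7.
Exactly 7 works: 7 values at 4 and 3 at 28 total 112; raise one of the low values by 11 (still ≤ 27) to hit 123.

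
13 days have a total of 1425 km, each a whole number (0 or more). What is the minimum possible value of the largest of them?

Some value must be at least ⌈1425/13⌉ = 110, since 13 × 109 = 1417 < 1425.
Taking 5 copies of 109 and 8 copies of 110 gives exactly 1425, so 110 is attained.

110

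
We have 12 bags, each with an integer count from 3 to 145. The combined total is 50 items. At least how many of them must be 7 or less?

10

If only k of them are at most 7, the other 12 − k are at least 8, so the total is at least (12 − k)·8 + k·3.
This is ≤ 50, so (12 − k)·8 + 3k ≤ 50, which gives k ≥ 10.
Exactly 10 works: 10 values at 3 and 2 at 8 total 46; raise one of the low values by 4 (still ≤ 7) to hit 50.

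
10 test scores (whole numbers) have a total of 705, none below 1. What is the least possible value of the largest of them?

Some value must be at least ⌈705/10⌉ = 71, since 10 × 70 = 700 < 705.
Achievable: 5 of them at 71 and 5 at 70 total 705.

71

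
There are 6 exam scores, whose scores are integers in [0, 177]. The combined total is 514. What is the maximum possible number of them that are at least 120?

4

Suppose k of them are at least 120. Those contribute at least 120 each and the other 6 − k at least 0 each.
So the total is at least 120k + 0(6 − k) = 0 + 120k. This must be ≤ 514, giving k ≤ 4.
k = 4 is achieved by 4 values at 120 and 2 at 0, total 480; add 34 to one value (staying below 120) to reach 514.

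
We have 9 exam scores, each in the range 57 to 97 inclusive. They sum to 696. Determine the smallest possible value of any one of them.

57

To make one score as small as possible, make the other 8 as large as possible.
The other 8 can take up 8 × 97 = 776 ≥ 696 − 57, so one score can sit at its floor of 57.
Achievable: one at 57 and the other 8 totalling 639, which fits since 8 × 57 ≤ 639 ≤ 8 × 97.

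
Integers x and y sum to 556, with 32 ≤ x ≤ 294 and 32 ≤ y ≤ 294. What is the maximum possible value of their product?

For a fixed sum, the product xy is largest when x and y are as close as possible.
Taking x = 278 and y = 278 (both in [32, 294]) gives xy = 77284.

77284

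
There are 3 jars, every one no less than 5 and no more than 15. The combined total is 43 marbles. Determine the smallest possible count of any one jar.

Minimizing one value means maximizing the remaining 2.
The other 2 contribute at most 2 × 15 = 30, leaving at least 43 − 30 = 13.
Since 13 ≥ 5, this is achievable: one at 13 and 2 at 15.

13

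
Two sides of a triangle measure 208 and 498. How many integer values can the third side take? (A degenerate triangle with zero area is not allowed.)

The triangle inequality gives |208 − 498| < c < 208 + 498, i.e. 290 < c < 706.
So c can be any integer from 291 to 705: 415 values.

415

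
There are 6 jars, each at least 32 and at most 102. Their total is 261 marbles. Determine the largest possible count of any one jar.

Maximizing one value means minimizing the remaining 5.
The other 5 contribute at least 5 × 32 = 160, leaving at most 261 − 160 = 101.
Since 101 ≤ 102, this is achievable: one at 101 and 5 at 32.

101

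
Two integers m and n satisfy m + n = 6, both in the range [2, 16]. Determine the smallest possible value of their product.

mn = m(6 − m) is concave in m, so over [2, 4] it is minimized at an endpoint.
At the endpoint m = 2, n = 6 − 2 = 4, so mn = 2 × 4 = 8.

8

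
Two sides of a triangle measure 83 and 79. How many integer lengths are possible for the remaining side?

157

The triangle inequality gives |83 − 79| < c < 83 + 79, i.e. 4 < c < 162.
So c can be any integer from 5 to 161: 157 values.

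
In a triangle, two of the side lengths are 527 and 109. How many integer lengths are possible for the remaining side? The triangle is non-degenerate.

The triangle inequality gives |527 − 109| < c < 527 + 109, i.e. 418 < c < 636.
So c can be any integer from 419 to 635: 217 values.

217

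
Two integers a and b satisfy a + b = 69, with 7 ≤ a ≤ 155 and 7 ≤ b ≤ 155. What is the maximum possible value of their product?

1190

For a fixed sum, the product ab is largest when a and b are as close as possible.
Taking a = 34 and b = 35 (both in [7, 155]) gives ab = 1190.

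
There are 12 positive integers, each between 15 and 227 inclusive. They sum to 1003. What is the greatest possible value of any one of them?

To make one integer as large as possible, make the other 11 as small as possible.
The other 11 contribute at least 11 × 15 = 165, leaving at most 1003 − 165 = 838.
But each integer is capped at 227, so the maximum is 227.
Achievable: one at 227 and the other 11 totalling 776, which fits since 11 × 15 ≤ 776 ≤ 11 × 227.

227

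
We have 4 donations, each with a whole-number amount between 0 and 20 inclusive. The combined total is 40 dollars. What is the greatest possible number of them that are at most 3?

2

Suppose k of them are at most 3. Those contribute at most 3 each and the rest at most 20 each.
So the total is at most 3k + 20(4 − k) = 80 − 17k. This must still be ≥ 40, so k ≤ 2.
k = 2 is achieved by 2 values at 3 and 2 at 20, total 46; lower one of the 20's by 6 (still > 3) to reach 40.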